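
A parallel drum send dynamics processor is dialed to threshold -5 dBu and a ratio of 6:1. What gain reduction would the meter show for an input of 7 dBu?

10 dB

Overshoot = 7 − (-5) = 12 dB.
At 6:1, output sits 12/6 = 2 dB above threshold.
Gain reduction = 12 − 2 = 10 dB.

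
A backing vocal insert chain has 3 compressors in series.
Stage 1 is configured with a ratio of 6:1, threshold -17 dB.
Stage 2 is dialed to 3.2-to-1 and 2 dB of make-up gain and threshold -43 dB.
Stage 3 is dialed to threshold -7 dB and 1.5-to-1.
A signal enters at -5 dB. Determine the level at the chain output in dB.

-32.25 dB

Stage 1: -5 dB is 12 dB over -17 dB; at 6:1 that becomes 2 dB over, giving -15 dB.
Stage 2: overshoot 28 dB → 28/3.2 = 8.75 dB → -34.25 dB; +2 dB make-up → -32.25 dB.
Stage 3: below threshold (-32.25 ≤ -7); passes unchanged; output -32.25 dB.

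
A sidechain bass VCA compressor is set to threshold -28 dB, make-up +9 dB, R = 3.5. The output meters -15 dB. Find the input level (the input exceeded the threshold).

Stripping the +9 dB make-up gives -24 dB at the gain stage.
That's 4 dB above the -28 dB threshold.
Before 3.5:1 compression the overshoot was 4 × 3.5 = 14 dB, so input = -28 + 14 = -14 dB.

-14 dB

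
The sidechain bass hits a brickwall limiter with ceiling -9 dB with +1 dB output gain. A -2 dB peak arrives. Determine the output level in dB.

At ∞:1, everything above -9 dB is held at the ceiling.
Output gain then adds 1 dB: -9 + 1 = -8 dB.

-8 dB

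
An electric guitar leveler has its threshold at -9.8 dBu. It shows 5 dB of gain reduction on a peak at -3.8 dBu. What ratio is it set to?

Input overshoot = -3.8 − (-9.8) = 6 dB.
Output overshoot = 6 − 5 = 1 dB.
Ratio = input overshoot / output overshoot = 6 / 1 = 6.

6:1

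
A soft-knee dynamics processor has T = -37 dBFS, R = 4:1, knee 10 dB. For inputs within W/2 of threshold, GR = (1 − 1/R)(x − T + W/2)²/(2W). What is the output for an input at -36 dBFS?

x − T + W/2 = -36 − (-37) + 5 = 6.
GR = (1 − 1/4) × 6² / 20 = 0.75 × 36 / 20 = 1.35 dB.
Output = -36 − 1.35 = -37.35 dBFS.

-37.35 dBFS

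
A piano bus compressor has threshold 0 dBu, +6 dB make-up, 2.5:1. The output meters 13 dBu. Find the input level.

Stripping the +6 dB make-up gives 7 dBu at the gain stage.
That's 7 dB above the 0 dBu threshold.
Before 2.5:1 compression the overshoot was 7 × 2.5 = 17.5 dB, so input = 0 + 17.5 = 17.5 dBu.

17.5 dBu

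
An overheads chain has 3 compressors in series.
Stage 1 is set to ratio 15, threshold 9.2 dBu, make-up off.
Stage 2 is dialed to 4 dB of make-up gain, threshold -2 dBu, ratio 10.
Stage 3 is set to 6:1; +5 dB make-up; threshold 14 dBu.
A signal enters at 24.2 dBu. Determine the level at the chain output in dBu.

8.22 dBu

Stage 1: 24.2 dBu is 15 dB over 9.2 dBu; at 15:1 that becomes 1 dB over, giving 10.2 dBu.
Stage 2: 10.2 dBu is 12.2 dB over -2 dBu; at 10:1 that becomes 1.22 dB over, giving -0.78 dBu; +4 dB make-up → 3.22 dBu.
Stage 3: 3.22 dBu ≤ 14 dBu, so stage 3 doesn't engage; make-up brings it to 8.22 dBu.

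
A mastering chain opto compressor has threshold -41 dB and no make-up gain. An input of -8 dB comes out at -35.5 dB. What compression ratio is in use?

Input overshoot = -8 − (-41) = 33 dB; output overshoot = -35.5 − (-41) = 5.5 dB.
Ratio = 33 / 5.5 = 6.

6:1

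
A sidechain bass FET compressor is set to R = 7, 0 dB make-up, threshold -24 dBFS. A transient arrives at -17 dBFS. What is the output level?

-23 dBFS

-17 dBFS sits 7 dB over threshold.
7:1 compression reduces that to 7/7 = 1 dB over.
That puts the output at -23 dBFS.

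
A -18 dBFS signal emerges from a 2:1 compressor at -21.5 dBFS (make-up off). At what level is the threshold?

Let T be the threshold. Output overshoot = (input overshoot)/R, so -21.5 − T = (-18 − T)/2.
2·(-21.5 − T) = -18 − T → 1·T = -43 − (-18) = -25.
T = -25/1 = -25 dBFS.

-25 dBFS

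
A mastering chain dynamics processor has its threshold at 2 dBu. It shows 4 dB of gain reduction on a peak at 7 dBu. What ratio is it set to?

5:1

Input overshoot = 7 − 2 = 5 dB.
Output overshoot = 5 − 4 = 1 dB.
Ratio = input overshoot / output overshoot = 5 / 1 = 5.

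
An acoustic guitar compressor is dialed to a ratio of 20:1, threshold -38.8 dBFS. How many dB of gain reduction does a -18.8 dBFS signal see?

19 dB

-18.8 dBFS exceeds the threshold by 20 dB.
A 20:1 ratio leaves 1 dB of that excess.
Gain reduction = 20 − 1 = 19 dB.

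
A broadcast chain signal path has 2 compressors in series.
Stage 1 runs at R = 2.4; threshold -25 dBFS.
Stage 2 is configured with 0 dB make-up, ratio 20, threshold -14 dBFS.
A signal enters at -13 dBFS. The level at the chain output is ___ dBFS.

-20 dBFS

Stage 1: 12 dB above -25 dBFS, reduced 2.4:1 to 5 dB above → -20 dBFS.
Stage 2: below threshold (-20 ≤ -14); passes unchanged; output -20 dBFS.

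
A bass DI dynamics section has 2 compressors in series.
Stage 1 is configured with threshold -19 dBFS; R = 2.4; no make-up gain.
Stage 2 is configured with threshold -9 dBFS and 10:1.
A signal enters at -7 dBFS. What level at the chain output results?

Stage 1: -7 dBFS is 12 dB over -19 dBFS; at 2.4:1 that becomes 5 dB over, giving -14 dBFS.
Stage 2: below threshold (-14 ≤ -9); passes unchanged; output -14 dBFS.

-14 dBFS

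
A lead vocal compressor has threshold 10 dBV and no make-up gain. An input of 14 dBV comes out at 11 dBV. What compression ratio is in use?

Input overshoot = 14 − 10 = 4 dB; output overshoot = 11 − 10 = 1 dB.
Ratio = 4 / 1 = 4.

4:1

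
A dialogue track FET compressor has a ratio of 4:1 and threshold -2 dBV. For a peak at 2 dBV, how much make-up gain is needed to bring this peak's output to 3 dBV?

4 dB

Overshoot 4 dB → 4/4 = 1 dB after compression, so the compressed level is -2 + 1 = -1 dBV.
Make-up = target − compressed = 3 − (-1) = 4 dB.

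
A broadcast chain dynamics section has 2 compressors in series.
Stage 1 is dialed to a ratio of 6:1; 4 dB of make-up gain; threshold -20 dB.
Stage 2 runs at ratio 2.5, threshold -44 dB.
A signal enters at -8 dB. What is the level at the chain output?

Stage 1: overshoot 12 dB → 12/6 = 2 dB → -18 dB; +4 dB make-up → -14 dB.
Stage 2: 30 dB above -44 dB, reduced 2.5:1 to 12 dB above → -32 dB.

-32 dB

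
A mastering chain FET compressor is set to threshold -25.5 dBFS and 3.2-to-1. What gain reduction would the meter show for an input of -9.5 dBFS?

11 dB

The signal is 16 dB above threshold.
After 3.2:1 compression the overshoot becomes 16/3.2 = 5 dB.
So the signal is attenuated by 16 − 5 = 11 dB.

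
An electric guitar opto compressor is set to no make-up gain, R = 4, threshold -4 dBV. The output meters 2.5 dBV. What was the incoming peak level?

Post-compression overshoot = 2.5 − (-4) = 6.5 dB.
Before 4:1 compression the overshoot was 6.5 × 4 = 26 dB, so input = -4 + 26 = 22 dBV.

22 dBV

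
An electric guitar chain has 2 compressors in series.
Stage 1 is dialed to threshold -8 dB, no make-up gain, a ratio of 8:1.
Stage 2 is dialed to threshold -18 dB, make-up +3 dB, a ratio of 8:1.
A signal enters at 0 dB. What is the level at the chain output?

-13.625 dB

Stage 1: 8 dB above -8 dB, reduced 8:1 to 1 dB above → -7 dB.
Stage 2: overshoot 11 dB → 11/8 = 1.375 dB → -16.625 dB; +3 dB make-up → -13.625 dB.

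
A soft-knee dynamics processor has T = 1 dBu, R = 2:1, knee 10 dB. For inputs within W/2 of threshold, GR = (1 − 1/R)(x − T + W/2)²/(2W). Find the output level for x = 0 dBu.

x − T + W/2 = 0 − 1 + 5 = 4.
GR = (1 − 1/2) × 4² / 20 = 0.5 × 16 / 20 = 0.4 dB.
Output = 0 − 0.4 = -0.4 dBu.

-0.4 dBu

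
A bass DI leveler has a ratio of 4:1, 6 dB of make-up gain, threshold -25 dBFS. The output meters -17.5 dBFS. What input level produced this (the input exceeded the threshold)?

Stripping the +6 dB make-up gives -23.5 dBFS at the gain stage.
The compressed level sits -23.5 − (-25) = 1.5 dB over threshold.
Undo the ratio: input overshoot = 1.5 × 4 = 6 dB, giving input = -19 dBFS.

-19 dBFS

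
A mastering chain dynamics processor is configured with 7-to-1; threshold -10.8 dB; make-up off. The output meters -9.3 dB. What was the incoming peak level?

-0.3 dB

The compressed level sits -9.3 − (-10.8) = 1.5 dB over threshold.
Before 7:1 compression the overshoot was 1.5 × 7 = 10.5 dB, so input = -10.8 + 10.5 = -0.3 dB.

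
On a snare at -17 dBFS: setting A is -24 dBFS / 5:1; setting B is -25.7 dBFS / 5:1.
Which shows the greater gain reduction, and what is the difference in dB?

B, by 1.36 dB

A: overshoot 7 dB → output overshoot 1.4 dB → GR 5.6 dB.
B: overshoot 8.7 dB → output overshoot 1.74 dB → GR 6.96 dB.
B reduces 1.36 dB more.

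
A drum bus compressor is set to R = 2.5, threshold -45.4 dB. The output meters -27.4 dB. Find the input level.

Post-compression overshoot = -27.4 − (-45.4) = 18 dB.
Input overshoot = R × output overshoot = 45 dB → input = -45.4 + 45 = -0.4 dB.

-0.4 dB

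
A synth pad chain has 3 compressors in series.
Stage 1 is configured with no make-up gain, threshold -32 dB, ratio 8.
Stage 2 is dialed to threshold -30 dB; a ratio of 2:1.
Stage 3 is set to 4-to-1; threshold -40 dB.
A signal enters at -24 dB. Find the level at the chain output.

-37.75 dB

Stage 1: 8 dB above -32 dB, reduced 8:1 to 1 dB above → -31 dB.
Stage 2: -31 dB is at or below the -30 dB threshold — no compression; output -31 dB.
Stage 3: overshoot 9 dB → 9/4 = 2.25 dB → -37.75 dB.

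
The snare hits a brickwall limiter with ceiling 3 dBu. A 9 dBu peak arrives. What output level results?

A brickwall limiter is an ∞:1 compressor: any input above the ceiling is clamped to 3 dBu.

3 dBu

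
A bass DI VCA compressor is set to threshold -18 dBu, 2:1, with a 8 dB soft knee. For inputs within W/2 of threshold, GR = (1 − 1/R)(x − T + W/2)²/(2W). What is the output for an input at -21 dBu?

x − T + W/2 = -21 − (-18) + 4 = 1.
GR = (1 − 1/2) × 1² / 16 = 0.5 × 1 / 16 = 0.03125 dB.
Output = -21 − 0.03125 = -21.03125 dBu.

-21.03125 dBu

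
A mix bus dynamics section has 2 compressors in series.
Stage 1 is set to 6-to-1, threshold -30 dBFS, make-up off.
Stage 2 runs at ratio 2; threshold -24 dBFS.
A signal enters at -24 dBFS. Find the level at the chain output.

Stage 1: overshoot 6 dB → 6/6 = 1 dB → -29 dBFS.
Stage 2: -29 dBFS is at or below the -24 dBFS threshold — no compression; output -29 dBFS.

-29 dBFS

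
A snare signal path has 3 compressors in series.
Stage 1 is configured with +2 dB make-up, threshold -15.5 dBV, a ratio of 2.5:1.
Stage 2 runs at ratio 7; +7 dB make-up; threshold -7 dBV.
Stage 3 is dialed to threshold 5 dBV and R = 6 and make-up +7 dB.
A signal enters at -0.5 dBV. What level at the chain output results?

Stage 1: -0.5 dBV is 15 dB over -15.5 dBV; at 2.5:1 that becomes 6 dB over, giving -9.5 dBV; +2 dB make-up → -7.5 dBV.
Stage 2: -7.5 dBV is at or below the -7 dBV threshold — no compression; make-up brings it to -0.5 dBV.
Stage 3: below threshold (-0.5 ≤ 5); passes unchanged; make-up brings it to 6.5 dBV.

6.5 dBV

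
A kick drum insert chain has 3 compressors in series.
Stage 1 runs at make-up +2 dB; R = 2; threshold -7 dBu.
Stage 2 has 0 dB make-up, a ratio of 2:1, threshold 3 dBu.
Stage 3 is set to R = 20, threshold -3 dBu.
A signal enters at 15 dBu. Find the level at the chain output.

-2.625 dBu

Stage 1: 15 dBu is 22 dB over -7 dBu; at 2:1 that becomes 11 dB over, giving 4 dBu; +2 dB make-up → 6 dBu.
Stage 2: 6 dBu is 3 dB over 3 dBu; at 2:1 that becomes 1.5 dB over, giving 4.5 dBu.
Stage 3: overshoot 7.5 dB → 7.5/20 = 0.375 dB → -2.625 dBu.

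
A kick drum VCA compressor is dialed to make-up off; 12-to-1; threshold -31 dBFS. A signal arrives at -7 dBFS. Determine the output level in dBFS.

Overshoot: -7 − (-31) = 24 dB.
12:1 compression reduces that to 24/12 = 2 dB over.
So the level is -31 + 2 = -29 dBFS.

-29 dBFS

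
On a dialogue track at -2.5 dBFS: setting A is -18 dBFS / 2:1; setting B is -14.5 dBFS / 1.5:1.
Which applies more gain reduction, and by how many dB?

A, by 3.75 dB

A: GR = 15.5 − 15.5/2 = 7.75 dB.
B: GR = 12 − 12/1.5 = 4 dB.
A applies 3.75 dB more gain reduction.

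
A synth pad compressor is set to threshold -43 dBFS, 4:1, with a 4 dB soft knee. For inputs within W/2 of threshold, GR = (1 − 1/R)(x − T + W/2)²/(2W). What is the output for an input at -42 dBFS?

x − T + W/2 = -42 − (-43) + 2 = 3.
GR = (1 − 1/4) × 3² / 8 = 0.75 × 9 / 8 = 0.84375 dB.
Output = -42 − 0.84375 = -42.84375 dBFS.

-42.84375 dBFS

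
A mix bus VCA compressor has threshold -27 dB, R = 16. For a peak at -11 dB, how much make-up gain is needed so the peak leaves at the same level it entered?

15 dB

Without make-up, output = threshold + overshoot/16 = -27 + 1 = -26 dB.
Gap to target: 15 dB.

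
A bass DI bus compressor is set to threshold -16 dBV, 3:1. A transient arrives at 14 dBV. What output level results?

-6 dBV

The input is 30 dB above the -16 dBV threshold.
The 30 dB excess becomes 10 dB after 3:1 reduction.
Output = -16 + 10 = -6 dBV.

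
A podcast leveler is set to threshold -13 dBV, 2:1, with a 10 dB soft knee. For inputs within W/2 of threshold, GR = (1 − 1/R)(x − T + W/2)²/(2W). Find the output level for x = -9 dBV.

-11.025 dBV

x − T + W/2 = -9 − (-13) + 5 = 9.
GR = (1 − 1/2) × 9² / 20 = 0.5 × 81 / 20 = 2.025 dB.
Output = -9 − 2.025 = -11.025 dBV.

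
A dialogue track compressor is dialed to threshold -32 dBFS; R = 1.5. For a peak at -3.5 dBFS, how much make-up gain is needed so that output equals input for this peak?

Without make-up, output = threshold + overshoot/1.5 = -32 + 19 = -13 dBFS.
Gap to target: 9.5 dB.

9.5 dB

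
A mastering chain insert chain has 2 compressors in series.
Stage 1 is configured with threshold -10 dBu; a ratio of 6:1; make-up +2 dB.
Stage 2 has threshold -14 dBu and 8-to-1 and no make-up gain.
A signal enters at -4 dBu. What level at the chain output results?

-13.125 dBu

Stage 1: overshoot 6 dB → 6/6 = 1 dB → -9 dBu; +2 dB make-up → -7 dBu.
Stage 2: -7 dBu is 7 dB over -14 dBu; at 8:1 that becomes 0.875 dB over, giving -13.125 dBu.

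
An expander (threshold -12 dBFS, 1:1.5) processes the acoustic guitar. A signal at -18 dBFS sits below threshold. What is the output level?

-21 dBFS

The input is 6 dB below the -12 dBFS threshold.
A 1:1.5 expander multiplies undershoot by 1.5: 6 × 1.5 = 9 dB below threshold.
Output = -12 − 9 = -21 dBFS.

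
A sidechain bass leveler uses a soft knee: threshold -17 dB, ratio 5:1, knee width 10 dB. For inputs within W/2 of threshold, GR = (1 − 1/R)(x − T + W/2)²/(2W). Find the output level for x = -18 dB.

-18.64 dB

x − T + W/2 = -18 − (-17) + 5 = 4.
GR = (1 − 1/5) × 4² / 20 = 0.8 × 16 / 20 = 0.64 dB.
Output = -18 − 0.64 = -18.64 dB.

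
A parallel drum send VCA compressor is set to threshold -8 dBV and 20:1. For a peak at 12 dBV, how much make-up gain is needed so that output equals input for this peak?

The peak compresses to -8 + 20/20 = -7 dBV.
To reach 12 dBV requires 12 − (-7) = 19 dB of make-up.

19 dB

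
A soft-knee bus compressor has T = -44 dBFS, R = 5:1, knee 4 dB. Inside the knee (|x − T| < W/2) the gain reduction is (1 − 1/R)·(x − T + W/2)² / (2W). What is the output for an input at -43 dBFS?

x − T + W/2 = -43 − (-44) + 2 = 3.
GR = (1 − 1/5) × 3² / 8 = 0.8 × 9 / 8 = 0.9 dB.
Output = -43 − 0.9 = -43.9 dBFS.

-43.9 dBFS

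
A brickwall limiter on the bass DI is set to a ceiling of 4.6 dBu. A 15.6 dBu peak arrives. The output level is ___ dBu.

4.6 dBu

A brickwall limiter is an ∞:1 compressor: any input above the ceiling is clamped to 4.6 dBu.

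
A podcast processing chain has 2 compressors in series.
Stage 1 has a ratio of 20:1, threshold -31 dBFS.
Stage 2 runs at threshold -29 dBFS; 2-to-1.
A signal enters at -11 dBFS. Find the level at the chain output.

-30 dBFS

Stage 1: overshoot 20 dB → 20/20 = 1 dB → -30 dBFS.
Stage 2: -30 dBFS ≤ -29 dBFS, so stage 2 doesn't engage; output -30 dBFS.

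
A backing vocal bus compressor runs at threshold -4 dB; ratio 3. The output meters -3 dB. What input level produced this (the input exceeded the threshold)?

Post-compression overshoot = -3 − (-4) = 1 dB.
Input overshoot = R × output overshoot = 3 dB → input = -4 + 3 = -1 dB.

-1 dB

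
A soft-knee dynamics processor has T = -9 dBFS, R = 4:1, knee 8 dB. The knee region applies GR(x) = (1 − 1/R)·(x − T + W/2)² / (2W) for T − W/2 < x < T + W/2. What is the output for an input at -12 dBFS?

-12.046875 dBFS

x − T + W/2 = -12 − (-9) + 4 = 1.
GR = (1 − 1/4) × 1² / 16 = 0.75 × 1 / 16 = 0.046875 dB.
Output = -12 − 0.046875 = -12.046875 dBFS.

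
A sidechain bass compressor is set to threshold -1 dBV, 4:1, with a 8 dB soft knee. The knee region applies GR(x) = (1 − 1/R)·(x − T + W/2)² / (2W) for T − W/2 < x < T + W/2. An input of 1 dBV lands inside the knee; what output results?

-0.6875 dBV

x − T + W/2 = 1 − (-1) + 4 = 6.
GR = (1 − 1/4) × 6² / 16 = 0.75 × 36 / 16 = 1.6875 dB.
Output = 1 − 1.6875 = -0.6875 dBV.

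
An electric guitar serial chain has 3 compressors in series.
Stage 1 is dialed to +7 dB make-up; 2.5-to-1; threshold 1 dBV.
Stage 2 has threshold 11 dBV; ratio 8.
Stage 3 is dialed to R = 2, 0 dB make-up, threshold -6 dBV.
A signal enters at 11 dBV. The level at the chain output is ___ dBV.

Stage 1: overshoot 10 dB → 10/2.5 = 4 dB → 5 dBV; +7 dB make-up → 12 dBV.
Stage 2: overshoot 1 dB → 1/8 = 0.125 dB → 11.125 dBV.
Stage 3: 17.125 dB above -6 dBV, reduced 2:1 to 8.5625 dB above → 2.5625 dBV.

2.5625 dBV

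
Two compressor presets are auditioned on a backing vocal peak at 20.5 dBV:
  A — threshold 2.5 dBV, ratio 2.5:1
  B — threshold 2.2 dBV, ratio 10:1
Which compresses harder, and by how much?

A: overshoot 18 dB → output overshoot 7.2 dB → GR 10.8 dB.
B: overshoot 18.3 dB → output overshoot 1.83 dB → GR 16.47 dB.
B reduces 5.67 dB more.

B, by 5.67 dB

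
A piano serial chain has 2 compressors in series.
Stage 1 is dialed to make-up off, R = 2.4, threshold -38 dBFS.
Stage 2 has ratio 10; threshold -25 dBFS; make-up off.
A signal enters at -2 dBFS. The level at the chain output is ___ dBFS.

Stage 1: -2 dBFS is 36 dB over -38 dBFS; at 2.4:1 that becomes 15 dB over, giving -23 dBFS.
Stage 2: -23 dBFS is 2 dB over -25 dBFS; at 10:1 that becomes 0.2 dB over, giving -24.8 dBFS.

-24.8 dBFS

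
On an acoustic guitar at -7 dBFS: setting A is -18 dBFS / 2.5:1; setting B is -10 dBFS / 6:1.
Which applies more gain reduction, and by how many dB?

A: 11 dB over, compressed to 4.4 dB over, so 6.6 dB of GR.
B: 3 dB over, compressed to 0.5 dB over, so 2.5 dB of GR.
A reduces 4.1 dB more.

A, by 4.1 dB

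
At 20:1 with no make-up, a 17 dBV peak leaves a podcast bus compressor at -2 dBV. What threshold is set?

-3 dBV

Let T be the threshold. Output overshoot = (input overshoot)/R, so -2 − T = (17 − T)/20.
20·(-2 − T) = 17 − T → 19·T = -40 − 17 = -57.
T = -57/19 = -3 dBV.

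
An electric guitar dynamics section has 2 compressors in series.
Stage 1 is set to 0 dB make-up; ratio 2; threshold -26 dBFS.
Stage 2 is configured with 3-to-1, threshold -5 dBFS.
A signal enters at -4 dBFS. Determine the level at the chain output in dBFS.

Stage 1: overshoot 22 dB → 22/2 = 11 dB → -15 dBFS.
Stage 2: -15 dBFS is at or below the -5 dBFS threshold — no compression; output -15 dBFS.

-15 dBFS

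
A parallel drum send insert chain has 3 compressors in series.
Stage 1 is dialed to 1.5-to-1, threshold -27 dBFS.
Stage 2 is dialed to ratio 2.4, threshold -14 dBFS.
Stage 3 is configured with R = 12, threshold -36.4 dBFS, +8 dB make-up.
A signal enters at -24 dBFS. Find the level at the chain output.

Stage 1: overshoot 3 dB → 3/1.5 = 2 dB → -25 dBFS.
Stage 2: -25 dBFS ≤ -14 dBFS, so stage 2 doesn't engage; output -25 dBFS.
Stage 3: 11.4 dB above -36.4 dBFS, reduced 12:1 to 0.95 dB above → -35.45 dBFS; +8 dB make-up → -27.45 dBFS.

-27.45 dBFS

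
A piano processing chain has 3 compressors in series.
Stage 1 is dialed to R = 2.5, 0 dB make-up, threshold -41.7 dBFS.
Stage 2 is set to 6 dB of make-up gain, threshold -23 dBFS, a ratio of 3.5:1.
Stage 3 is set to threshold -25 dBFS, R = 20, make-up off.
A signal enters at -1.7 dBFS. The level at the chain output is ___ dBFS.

-24.735 dBFS

Stage 1: 40 dB above -41.7 dBFS, reduced 2.5:1 to 16 dB above → -25.7 dBFS.
Stage 2: below threshold (-25.7 ≤ -23); passes unchanged; make-up brings it to -19.7 dBFS.
Stage 3: -19.7 dBFS is 5.3 dB over -25 dBFS; at 20:1 that becomes 0.265 dB over, giving -24.735 dBFS.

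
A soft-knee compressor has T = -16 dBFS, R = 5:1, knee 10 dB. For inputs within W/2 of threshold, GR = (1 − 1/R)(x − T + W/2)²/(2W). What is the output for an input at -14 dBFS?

-15.96 dBFS

x − T + W/2 = -14 − (-16) + 5 = 7.
GR = (1 − 1/5) × 7² / 20 = 0.8 × 49 / 20 = 1.96 dB.
Output = -14 − 1.96 = -15.96 dBFS.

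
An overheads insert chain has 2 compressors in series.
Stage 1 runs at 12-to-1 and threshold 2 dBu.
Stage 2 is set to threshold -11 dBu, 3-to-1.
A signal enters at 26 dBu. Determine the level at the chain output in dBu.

Stage 1: 24 dB above 2 dBu, reduced 12:1 to 2 dB above → 4 dBu.
Stage 2: 4 dBu is 15 dB over -11 dBu; at 3:1 that becomes 5 dB over, giving -6 dBu.

-6 dBu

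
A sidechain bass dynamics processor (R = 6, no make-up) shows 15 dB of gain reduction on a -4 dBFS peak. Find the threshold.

Let T be the threshold. Output overshoot = (input overshoot)/R, so -19 − T = (-4 − T)/6.
6·(-19 − T) = -4 − T → 5·T = -114 − (-4) = -110.
T = -110/5 = -22 dBFS.

-22 dBFS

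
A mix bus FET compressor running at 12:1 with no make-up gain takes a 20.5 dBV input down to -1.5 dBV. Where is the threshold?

-3.5 dBV

Let T be the threshold. Output overshoot = (input overshoot)/R, so -1.5 − T = (20.5 − T)/12.
12·(-1.5 − T) = 20.5 − T → 11·T = -18 − 20.5 = -38.5.
T = -38.5/11 = -3.5 dBV.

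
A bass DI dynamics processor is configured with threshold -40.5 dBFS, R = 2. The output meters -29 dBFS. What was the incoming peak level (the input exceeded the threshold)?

Post-compression overshoot = -29 − (-40.5) = 11.5 dB.
Undo the ratio: input overshoot = 11.5 × 2 = 23 dB, giving input = -17.5 dBFS.

-17.5 dBFS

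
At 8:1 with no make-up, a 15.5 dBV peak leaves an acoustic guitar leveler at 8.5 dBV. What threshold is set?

Gain reduction = 15.5 − 8.5 = 7 dB; output overshoot = GR / (R − 1) = 7 / 7 = 1 dB.
Threshold = output − output overshoot = 8.5 − 1 = 7.5 dBV.

7.5 dBV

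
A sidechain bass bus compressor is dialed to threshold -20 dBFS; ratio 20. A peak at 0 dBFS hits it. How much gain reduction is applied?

Overshoot = 0 − (-20) = 20 dB.
A 20:1 ratio leaves 1 dB of that excess.
GR = overshoot in − overshoot out = 20 − 1 = 19 dB.

19 dB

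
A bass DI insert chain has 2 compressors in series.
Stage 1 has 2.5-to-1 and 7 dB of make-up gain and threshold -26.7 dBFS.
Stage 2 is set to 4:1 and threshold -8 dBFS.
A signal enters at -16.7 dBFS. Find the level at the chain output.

-15.7 dBFS

Stage 1: 10 dB above -26.7 dBFS, reduced 2.5:1 to 4 dB above → -22.7 dBFS; +7 dB make-up → -15.7 dBFS.
Stage 2: -15.7 dBFS ≤ -8 dBFS, so stage 2 doesn't engage; output -15.7 dBFS.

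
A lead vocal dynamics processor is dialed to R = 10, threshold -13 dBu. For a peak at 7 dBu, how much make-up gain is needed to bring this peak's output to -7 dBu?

Overshoot 20 dB → 20/10 = 2 dB after compression, so the compressed level is -13 + 2 = -11 dBu.
Make-up = target − compressed = -7 − (-11) = 4 dB.

4 dB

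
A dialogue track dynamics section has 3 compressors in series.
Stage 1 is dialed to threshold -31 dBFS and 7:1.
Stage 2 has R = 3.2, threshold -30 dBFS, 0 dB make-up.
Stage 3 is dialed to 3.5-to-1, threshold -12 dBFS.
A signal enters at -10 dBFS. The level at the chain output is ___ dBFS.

Stage 1: overshoot 21 dB → 21/7 = 3 dB → -28 dBFS.
Stage 2: 2 dB above -30 dBFS, reduced 3.2:1 to 0.625 dB above → -29.375 dBFS.
Stage 3: below threshold (-29.375 ≤ -12); passes unchanged; output -29.375 dBFS.

-29.375 dBFS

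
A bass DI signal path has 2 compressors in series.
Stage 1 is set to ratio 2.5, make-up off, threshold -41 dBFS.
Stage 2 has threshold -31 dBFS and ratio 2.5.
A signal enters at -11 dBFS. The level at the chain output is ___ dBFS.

Stage 1: 30 dB above -41 dBFS, reduced 2.5:1 to 12 dB above → -29 dBFS.
Stage 2: overshoot 2 dB → 2/2.5 = 0.8 dB → -30.2 dBFS.

-30.2 dBFS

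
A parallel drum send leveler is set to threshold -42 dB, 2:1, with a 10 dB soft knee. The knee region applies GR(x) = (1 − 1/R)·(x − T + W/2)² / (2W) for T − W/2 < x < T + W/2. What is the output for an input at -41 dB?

x − T + W/2 = -41 − (-42) + 5 = 6.
GR = (1 − 1/2) × 6² / 20 = 0.5 × 36 / 20 = 0.9 dB.
Output = -41 − 0.9 = -41.9 dB.

-41.9 dB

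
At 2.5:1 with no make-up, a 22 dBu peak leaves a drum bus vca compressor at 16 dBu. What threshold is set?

Let T be the threshold. Output overshoot = (input overshoot)/R, so 16 − T = (22 − T)/2.5.
2.5·(16 − T) = 22 − T → 1.5·T = 40 − 22 = 18.
T = 18/1.5 = 12 dBu.

12 dBu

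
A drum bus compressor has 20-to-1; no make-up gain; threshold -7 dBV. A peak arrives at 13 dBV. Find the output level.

-6 dBV

Overshoot: 13 − (-7) = 20 dB.
At 20:1 the overshoot is divided by 20, leaving 1 dB above threshold.
Output = -7 + 1 = -6 dBV.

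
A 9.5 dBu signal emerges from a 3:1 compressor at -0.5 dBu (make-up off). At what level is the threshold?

Gain reduction = 9.5 − (-0.5) = 10 dB; output overshoot = GR / (R − 1) = 10 / 2 = 5 dB.
Threshold = output − output overshoot = -0.5 − 5 = -5.5 dBu.

-5.5 dBu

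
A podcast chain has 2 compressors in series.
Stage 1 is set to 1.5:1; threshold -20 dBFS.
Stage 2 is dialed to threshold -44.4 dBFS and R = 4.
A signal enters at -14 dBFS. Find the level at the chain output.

Stage 1: -14 dBFS is 6 dB over -20 dBFS; at 1.5:1 that becomes 4 dB over, giving -16 dBFS.
Stage 2: -16 dBFS is 28.4 dB over -44.4 dBFS; at 4:1 that becomes 7.1 dB over, giving -37.3 dBFS.

-37.3 dBFS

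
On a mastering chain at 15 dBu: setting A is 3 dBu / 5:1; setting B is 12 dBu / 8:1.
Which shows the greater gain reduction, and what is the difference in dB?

A, by 6.975 dB

A: overshoot 12 dB → output overshoot 2.4 dB → GR 9.6 dB.
B: overshoot 3 dB → output overshoot 0.375 dB → GR 2.625 dB.
A applies 6.975 dB more gain reduction.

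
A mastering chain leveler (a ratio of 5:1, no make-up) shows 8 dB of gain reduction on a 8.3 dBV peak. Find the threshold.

Input is 10 dB above T (since output overshoot × R = input overshoot: (0.3 − T)·5 = 8.3 − T gives T = -1.7 dBV).
Check: -1.7 + (8.3 − (-1.7))/5 = -1.7 + 2 = 0.3 dBV. ✓

-1.7 dBV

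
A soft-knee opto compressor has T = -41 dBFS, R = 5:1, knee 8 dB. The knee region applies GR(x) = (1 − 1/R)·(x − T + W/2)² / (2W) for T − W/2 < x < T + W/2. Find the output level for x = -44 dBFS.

x − T + W/2 = -44 − (-41) + 4 = 1.
GR = (1 − 1/5) × 1² / 16 = 0.8 × 1 / 16 = 0.05 dB.
Output = -44 − 0.05 = -44.05 dBFS.

-44.05 dBFS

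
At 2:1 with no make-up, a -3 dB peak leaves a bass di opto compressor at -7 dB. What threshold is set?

Input is 8 dB above T (since output overshoot × R = input overshoot: (-7 − T)·2 = -3 − T gives T = -11 dB).
Check: -11 + (-3 − (-11))/2 = -11 + 4 = -7 dB. ✓

-11 dB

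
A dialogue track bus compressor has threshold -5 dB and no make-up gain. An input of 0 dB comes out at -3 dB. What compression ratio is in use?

2.5:1

Input overshoot = 0 − (-5) = 5 dB; output overshoot = -3 − (-5) = 2 dB.
Ratio = 5 / 2 = 2.5.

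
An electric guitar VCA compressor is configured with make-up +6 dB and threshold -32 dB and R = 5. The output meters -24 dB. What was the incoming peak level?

-22 dB

Remove make-up: -24 − 6 = -30 dB.
The compressed level sits -30 − (-32) = 2 dB over threshold.
Before 5:1 compression the overshoot was 2 × 5 = 10 dB, so input = -32 + 10 = -22 dB.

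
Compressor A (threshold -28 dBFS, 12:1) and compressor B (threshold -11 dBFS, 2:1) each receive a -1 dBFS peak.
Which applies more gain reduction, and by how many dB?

A, by 19.75 dB

A: 27 dB over, compressed to 2.25 dB over, so 24.75 dB of GR.
B: 10 dB over, compressed to 5 dB over, so 5 dB of GR.
Difference: 19.75 dB in favour of A.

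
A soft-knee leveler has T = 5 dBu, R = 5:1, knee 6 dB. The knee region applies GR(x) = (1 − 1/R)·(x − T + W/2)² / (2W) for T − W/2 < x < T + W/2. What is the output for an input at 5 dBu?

4.4 dBu

x − T + W/2 = 5 − 5 + 3 = 3.
GR = (1 − 1/5) × 3² / 12 = 0.8 × 9 / 12 = 0.6 dB.
Output = 5 − 0.6 = 4.4 dBu.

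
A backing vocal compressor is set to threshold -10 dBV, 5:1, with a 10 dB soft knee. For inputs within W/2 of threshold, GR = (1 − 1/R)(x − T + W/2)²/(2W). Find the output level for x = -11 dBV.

x − T + W/2 = -11 − (-10) + 5 = 4.
GR = (1 − 1/5) × 4² / 20 = 0.8 × 16 / 20 = 0.64 dB.
Output = -11 − 0.64 = -11.64 dBV.

-11.64 dBV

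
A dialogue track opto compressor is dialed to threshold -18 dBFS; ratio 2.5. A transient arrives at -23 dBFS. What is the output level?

-23 dBFS is 5 dB below the -18 dBFS threshold, so no gain reduction is applied.
Output = input = -23 dBFS.

-23 dBFS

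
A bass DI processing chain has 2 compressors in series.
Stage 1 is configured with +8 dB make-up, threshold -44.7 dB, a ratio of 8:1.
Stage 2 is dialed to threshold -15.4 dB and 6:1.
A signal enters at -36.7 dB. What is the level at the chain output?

-35.7 dB

Stage 1: 8 dB above -44.7 dB, reduced 8:1 to 1 dB above → -43.7 dB; +8 dB make-up → -35.7 dB.
Stage 2: below threshold (-35.7 ≤ -15.4); passes unchanged; output -35.7 dB.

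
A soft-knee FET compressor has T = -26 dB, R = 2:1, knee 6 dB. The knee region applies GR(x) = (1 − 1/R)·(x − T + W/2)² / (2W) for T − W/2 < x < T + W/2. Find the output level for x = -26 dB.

-26.375 dB

x − T + W/2 = -26 − (-26) + 3 = 3.
GR = (1 − 1/2) × 3² / 12 = 0.5 × 9 / 12 = 0.375 dB.
Output = -26 − 0.375 = -26.375 dB.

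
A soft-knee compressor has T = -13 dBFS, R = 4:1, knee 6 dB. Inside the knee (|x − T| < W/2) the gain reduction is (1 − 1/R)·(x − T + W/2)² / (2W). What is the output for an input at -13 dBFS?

x − T + W/2 = -13 − (-13) + 3 = 3.
GR = (1 − 1/4) × 3² / 12 = 0.75 × 9 / 12 = 0.5625 dB.
Output = -13 − 0.5625 = -13.5625 dBFS.

-13.5625 dBFS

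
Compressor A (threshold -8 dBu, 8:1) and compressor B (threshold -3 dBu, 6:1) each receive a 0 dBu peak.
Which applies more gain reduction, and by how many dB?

A: overshoot 8 dB → output overshoot 1 dB → GR 7 dB.
B: overshoot 3 dB → output overshoot 0.5 dB → GR 2.5 dB.
Difference: 4.5 dB in favour of A.

A, by 4.5 dB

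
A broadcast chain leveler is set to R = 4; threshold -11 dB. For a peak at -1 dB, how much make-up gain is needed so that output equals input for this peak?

7.5 dB

The peak compresses to -11 + 10/4 = -8.5 dB.
To reach -1 dB requires -1 − (-8.5) = 7.5 dB of make-up.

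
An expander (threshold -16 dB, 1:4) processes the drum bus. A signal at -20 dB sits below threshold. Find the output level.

-32 dB

Below threshold, a 1:4 expander applies gain = (4−1)×(T − x) of attenuation.
(4−1) × 4 = 12 dB, so output = -20 − 12 = -32 dB.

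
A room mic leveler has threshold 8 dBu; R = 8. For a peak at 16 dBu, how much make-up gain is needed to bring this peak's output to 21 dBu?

12 dB

Overshoot 8 dB → 8/8 = 1 dB after compression, so the compressed level is 8 + 1 = 9 dBu.
Make-up = target − compressed = 21 − 9 = 12 dB.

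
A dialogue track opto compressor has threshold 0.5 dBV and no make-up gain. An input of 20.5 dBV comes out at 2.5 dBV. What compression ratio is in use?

Input overshoot = 20.5 − 0.5 = 20 dB; output overshoot = 2.5 − 0.5 = 2 dB.
Ratio = 20 / 2 = 10.

10:1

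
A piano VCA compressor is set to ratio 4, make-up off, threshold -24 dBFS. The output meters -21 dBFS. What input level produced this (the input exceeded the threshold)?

Post-compression overshoot = -21 − (-24) = 3 dB.
Input overshoot = R × output overshoot = 12 dB → input = -24 + 12 = -12 dBFS.

-12 dBFS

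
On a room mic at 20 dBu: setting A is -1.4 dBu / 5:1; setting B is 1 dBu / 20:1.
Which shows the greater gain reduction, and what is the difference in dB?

A: GR = 21.4 − 21.4/5 = 17.12 dB.
B: GR = 19 − 19/20 = 18.05 dB.
Difference: 0.93 dB in favour of B.

B, by 0.93 dB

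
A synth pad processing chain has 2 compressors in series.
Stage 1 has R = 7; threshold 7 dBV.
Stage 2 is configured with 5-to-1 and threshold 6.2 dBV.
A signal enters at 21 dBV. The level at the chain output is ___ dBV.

Stage 1: overshoot 14 dB → 14/7 = 2 dB → 9 dBV.
Stage 2: 9 dBV is 2.8 dB over 6.2 dBV; at 5:1 that becomes 0.56 dB over, giving 6.76 dBV.

6.76 dBV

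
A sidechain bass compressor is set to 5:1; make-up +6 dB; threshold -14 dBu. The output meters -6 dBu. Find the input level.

-4 dBu

Before make-up, the level was -6 − 6 = -12 dBu.
The compressed level sits -12 − (-14) = 2 dB over threshold.
Input overshoot = R × output overshoot = 10 dB → input = -14 + 10 = -4 dBu.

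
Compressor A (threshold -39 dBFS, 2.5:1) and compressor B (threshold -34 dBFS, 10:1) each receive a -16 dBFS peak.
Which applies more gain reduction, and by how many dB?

A: 23 dB over, compressed to 9.2 dB over, so 13.8 dB of GR.
B: 18 dB over, compressed to 1.8 dB over, so 16.2 dB of GR.
Difference: 2.4 dB in favour of B.

B, by 2.4 dB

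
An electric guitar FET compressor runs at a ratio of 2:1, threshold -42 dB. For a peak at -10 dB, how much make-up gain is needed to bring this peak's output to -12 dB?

Without make-up, output = threshold + overshoot/2 = -42 + 16 = -26 dB.
Gap to target: 14 dB.

14 dB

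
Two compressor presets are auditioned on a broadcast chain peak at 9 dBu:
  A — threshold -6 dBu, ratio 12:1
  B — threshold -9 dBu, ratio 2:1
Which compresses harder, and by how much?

A: overshoot 15 dB → output overshoot 1.25 dB → GR 13.75 dB.
B: overshoot 18 dB → output overshoot 9 dB → GR 9 dB.
A reduces 4.75 dB more.

A, by 4.75 dB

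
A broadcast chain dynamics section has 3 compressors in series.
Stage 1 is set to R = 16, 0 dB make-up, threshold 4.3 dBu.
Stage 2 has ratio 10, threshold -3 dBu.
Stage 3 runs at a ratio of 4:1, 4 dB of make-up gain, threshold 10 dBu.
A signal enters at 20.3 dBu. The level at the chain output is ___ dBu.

Stage 1: 16 dB above 4.3 dBu, reduced 16:1 to 1 dB above → 5.3 dBu.
Stage 2: 5.3 dBu is 8.3 dB over -3 dBu; at 10:1 that becomes 0.83 dB over, giving -2.17 dBu.
Stage 3: -2.17 dBu ≤ 10 dBu, so stage 3 doesn't engage; make-up brings it to 1.83 dBu.

1.83 dBu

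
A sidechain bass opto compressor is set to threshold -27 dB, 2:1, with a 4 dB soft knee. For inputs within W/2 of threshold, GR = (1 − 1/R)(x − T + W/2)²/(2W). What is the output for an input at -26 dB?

x − T + W/2 = -26 − (-27) + 2 = 3.
GR = (1 − 1/2) × 3² / 8 = 0.5 × 9 / 8 = 0.5625 dB.
Output = -26 − 0.5625 = -26.5625 dB.

-26.5625 dB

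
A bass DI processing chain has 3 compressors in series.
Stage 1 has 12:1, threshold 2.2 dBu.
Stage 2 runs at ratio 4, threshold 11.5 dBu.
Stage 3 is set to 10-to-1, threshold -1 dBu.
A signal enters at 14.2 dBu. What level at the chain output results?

-0.58 dBu

Stage 1: 12 dB above 2.2 dBu, reduced 12:1 to 1 dB above → 3.2 dBu.
Stage 2: 3.2 dBu ≤ 11.5 dBu, so stage 2 doesn't engage; output 3.2 dBu.
Stage 3: 3.2 dBu is 4.2 dB over -1 dBu; at 10:1 that becomes 0.42 dB over, giving -0.58 dBu.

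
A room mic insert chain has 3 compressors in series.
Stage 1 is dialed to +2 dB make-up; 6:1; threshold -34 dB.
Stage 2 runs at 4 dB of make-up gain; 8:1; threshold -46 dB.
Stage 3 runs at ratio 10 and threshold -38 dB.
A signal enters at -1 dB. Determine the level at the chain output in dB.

-39.5625 dB

Stage 1: 33 dB above -34 dB, reduced 6:1 to 5.5 dB above → -28.5 dB; +2 dB make-up → -26.5 dB.
Stage 2: overshoot 19.5 dB → 19.5/8 = 2.4375 dB → -43.5625 dB; +4 dB make-up → -39.5625 dB.
Stage 3: -39.5625 dB ≤ -38 dB, so stage 3 doesn't engage; output -39.5625 dB.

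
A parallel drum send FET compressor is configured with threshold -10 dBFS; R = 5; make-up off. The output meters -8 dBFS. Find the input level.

Post-compression overshoot = -8 − (-10) = 2 dB.
Before 5:1 compression the overshoot was 2 × 5 = 10 dB, so input = -10 + 10 = 0 dBFS.

0 dBFS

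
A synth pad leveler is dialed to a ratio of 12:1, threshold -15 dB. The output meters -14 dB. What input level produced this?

That's 1 dB above the -15 dB threshold.
Before 12:1 compression the overshoot was 1 × 12 = 12 dB, so input = -15 + 12 = -3 dB.

-3 dB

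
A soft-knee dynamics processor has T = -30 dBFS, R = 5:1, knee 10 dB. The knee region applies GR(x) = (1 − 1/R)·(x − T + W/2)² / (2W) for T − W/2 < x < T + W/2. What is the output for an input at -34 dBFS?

x − T + W/2 = -34 − (-30) + 5 = 1.
GR = (1 − 1/5) × 1² / 20 = 0.8 × 1 / 20 = 0.04 dB.
Output = -34 − 0.04 = -34.04 dBFS.

-34.04 dBFS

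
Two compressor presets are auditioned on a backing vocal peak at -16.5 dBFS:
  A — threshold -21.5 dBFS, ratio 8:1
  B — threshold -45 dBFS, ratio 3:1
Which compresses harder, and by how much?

A: 5 dB over, compressed to 0.625 dB over, so 4.375 dB of GR.
B: 28.5 dB over, compressed to 9.5 dB over, so 19 dB of GR.
B reduces 14.625 dB more.

B, by 14.625 dB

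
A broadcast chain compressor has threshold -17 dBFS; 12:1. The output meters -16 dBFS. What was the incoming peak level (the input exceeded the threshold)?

Post-compression overshoot = -16 − (-17) = 1 dB.
Input overshoot = R × output overshoot = 12 dB → input = -17 + 12 = -5 dBFS.

-5 dBFS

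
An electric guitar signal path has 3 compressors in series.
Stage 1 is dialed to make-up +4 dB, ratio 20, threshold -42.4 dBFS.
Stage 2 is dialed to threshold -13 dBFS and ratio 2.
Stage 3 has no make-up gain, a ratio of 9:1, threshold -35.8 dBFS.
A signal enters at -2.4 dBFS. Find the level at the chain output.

-36.4 dBFS

Stage 1: -2.4 dBFS is 40 dB over -42.4 dBFS; at 20:1 that becomes 2 dB over, giving -40.4 dBFS; +4 dB make-up → -36.4 dBFS.
Stage 2: below threshold (-36.4 ≤ -13); passes unchanged; output -36.4 dBFS.
Stage 3: below threshold (-36.4 ≤ -35.8); passes unchanged; output -36.4 dBFS.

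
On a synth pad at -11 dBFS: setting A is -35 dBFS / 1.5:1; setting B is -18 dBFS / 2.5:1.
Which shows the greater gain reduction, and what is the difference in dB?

A, by 3.8 dB

A: overshoot 24 dB → output overshoot 16 dB → GR 8 dB.
B: overshoot 7 dB → output overshoot 2.8 dB → GR 4.2 dB.
A applies 3.8 dB more gain reduction.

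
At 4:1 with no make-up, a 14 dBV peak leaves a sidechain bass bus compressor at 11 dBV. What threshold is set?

10 dBV

Input is 4 dB above T (since output overshoot × R = input overshoot: (11 − T)·4 = 14 − T gives T = 10 dBV).
Check: 10 + (14 − 10)/4 = 10 + 1 = 11 dBV. ✓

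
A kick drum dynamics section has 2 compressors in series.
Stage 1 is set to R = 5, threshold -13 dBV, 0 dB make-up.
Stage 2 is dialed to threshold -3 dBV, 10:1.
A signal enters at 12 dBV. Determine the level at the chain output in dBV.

Stage 1: 12 dBV is 25 dB over -13 dBV; at 5:1 that becomes 5 dB over, giving -8 dBV.
Stage 2: -8 dBV ≤ -3 dBV, so stage 2 doesn't engage; output -8 dBV.

-8 dBV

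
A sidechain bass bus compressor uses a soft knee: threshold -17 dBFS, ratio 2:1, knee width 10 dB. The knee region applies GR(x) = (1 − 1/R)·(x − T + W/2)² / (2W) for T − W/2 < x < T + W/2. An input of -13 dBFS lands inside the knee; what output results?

x − T + W/2 = -13 − (-17) + 5 = 9.
GR = (1 − 1/2) × 9² / 20 = 0.5 × 81 / 20 = 2.025 dB.
Output = -13 − 2.025 = -15.025 dBFS.

-15.025 dBFS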